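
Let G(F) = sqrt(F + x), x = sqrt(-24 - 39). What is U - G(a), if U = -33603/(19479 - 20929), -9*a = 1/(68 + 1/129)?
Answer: 33603/1450 - sqrt(-1131717 + 2078069283*I*sqrt(7))/26319 ≈ 21.183 - 1.9923*I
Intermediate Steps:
a = -43/26319 (a = -1/(9*(68 + 1/129)) = -1/(9*8773/129) = -1/9*129/8773 = -43/26319 ≈ -0.0016338)
x = 3*I*sqrt(7) (x = sqrt(-63) = 3*I*sqrt(7) ≈ 7.9373*I)
G(F) = sqrt(F + 3*I*sqrt(7))
U = 33603/1450 (U = -33603/(-1450) = -33603*(-1/1450) = 33603/1450 ≈ 23.174)
U - G(a) = 33603/1450 - sqrt(-43/26319 + 3*I*sqrt(7))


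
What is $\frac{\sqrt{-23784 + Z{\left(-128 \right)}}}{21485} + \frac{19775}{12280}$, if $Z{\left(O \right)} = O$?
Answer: $\frac{3955}{2456} + \frac{14 i \sqrt{122}}{21485} \approx 1.6103 + 0.0071974 i$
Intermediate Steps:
$\frac{\sqrt{-23784 + Z{\left(-128 \right)}}}{21485} + \frac{19775}{12280} = \frac{\sqrt{-23784 - 128}}{21485} + \frac{19775}{12280} = \sqrt{-23912} \cdot \frac{1}{21485} + 19775 \cdot \frac{1}{12280} = 14 i \sqrt{122} \cdot \frac{1}{21485} + \frac{3955}{2456} = \frac{14 i \sqrt{122}}{21485} + \frac{3955}{2456} = \frac{3955}{2456} + \frac{14 i \sqrt{122}}{21485}$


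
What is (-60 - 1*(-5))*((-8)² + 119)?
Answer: -10065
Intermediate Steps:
(-60 - 1*(-5))*((-8)² + 119) = (-60 + 5)*(64 + 119) = -55*183 = -10065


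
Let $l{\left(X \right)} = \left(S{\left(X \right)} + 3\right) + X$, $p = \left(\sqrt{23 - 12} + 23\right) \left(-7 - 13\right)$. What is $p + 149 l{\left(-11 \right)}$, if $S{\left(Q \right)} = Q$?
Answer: $-3291 - 20 \sqrt{11} \approx -3357.3$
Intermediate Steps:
$p = -460 - 20 \sqrt{11}$ ($p = \left(\sqrt{23 - 12} + 23\right) \left(-20\right) = \left(\sqrt{11} + 23\right) \left(-20\right) = \left(23 + \sqrt{11}\right) \left(-20\right) = -460 - 20 \sqrt{11} \approx -526.33$)
$l{\left(X \right)} = 3 + 2 X$ ($l{\left(X \right)} = \left(X + 3\right) + X = \left(3 + X\right) + X = 3 + 2 X$)
$p + 149 l{\left(-11 \right)} = \left(-460 - 20 \sqrt{11}\right) + 149 \left(3 + 2 \left(-11\right)\right) = \left(-460 - 20 \sqrt{11}\right) + 149 \left(3 - 22\right) = \left(-460 - 20 \sqrt{11}\right) + 149 \left(-19\right) = \left(-460 - 20 \sqrt{11}\right) - 2831 = -3291 - 20 \sqrt{11}$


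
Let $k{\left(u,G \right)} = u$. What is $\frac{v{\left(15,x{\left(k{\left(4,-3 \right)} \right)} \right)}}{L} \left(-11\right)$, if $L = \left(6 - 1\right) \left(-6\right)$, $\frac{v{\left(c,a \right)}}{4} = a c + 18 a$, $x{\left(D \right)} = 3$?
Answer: $\frac{726}{5} \approx 145.2$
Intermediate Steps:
$v{\left(c,a \right)} = 72 a + 4 a c$ ($v{\left(c,a \right)} = 4 \left(a c + 18 a\right) = 4 \left(18 a + a c\right) = 72 a + 4 a c$)
$L = -30$ ($L = 5 \left(-6\right) = -30$)
$\frac{v{\left(15,x{\left(k{\left(4,-3 \right)} \right)} \right)}}{L} \left(-11\right) = \frac{4 \cdot 3 \left(18 + 15\right)}{-30} \left(-11\right) = 4 \cdot 3 \cdot 33 \left(- \frac{1}{30}\right) \left(-11\right) = 396 \left(- \frac{1}{30}\right) \left(-11\right) = \left(- \frac{66}{5}\right) \left(-11\right) = \frac{726}{5}$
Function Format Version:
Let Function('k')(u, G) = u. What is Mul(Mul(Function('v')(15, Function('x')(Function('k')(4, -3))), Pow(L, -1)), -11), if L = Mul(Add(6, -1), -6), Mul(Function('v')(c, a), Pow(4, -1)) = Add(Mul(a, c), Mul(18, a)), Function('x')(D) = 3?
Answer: Rational(726, 5) ≈ 145.20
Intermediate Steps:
Function('v')(c, a) = Add(Mul(72, a), Mul(4, a, c)) (Function('v')(c, a) = Mul(4, Add(Mul(a, c), Mul(18, a))) = Mul(4, Add(Mul(18, a), Mul(a, c))) = Add(Mul(72, a), Mul(4, a, c)))
L = -30 (L = Mul(5, -6) = -30)
Mul(Mul(Function('v')(15, Function('x')(Function('k')(4, -3))), Pow(L, -1)), -11) = Mul(Mul(Mul(4, 3, Add(18, 15)), Pow(-30, -1)), -11) = Mul(Mul(Mul(4, 3, 33), Rational(-1, 30)), -11) = Mul(Mul(396, Rational(-1, 30)), -11) = Mul(Rational(-66, 5), -11) = Rational(726, 5)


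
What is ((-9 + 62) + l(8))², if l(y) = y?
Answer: 3721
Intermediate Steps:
((-9 + 62) + l(8))² = ((-9 + 62) + 8)² = (53 + 8)² = 61² = 3721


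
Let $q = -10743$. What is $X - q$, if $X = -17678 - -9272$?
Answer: $2337$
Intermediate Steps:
$X = -8406$ ($X = -17678 + 9272 = -8406$)
$X - q = -8406 - -10743 = -8406 + 10743 = 2337$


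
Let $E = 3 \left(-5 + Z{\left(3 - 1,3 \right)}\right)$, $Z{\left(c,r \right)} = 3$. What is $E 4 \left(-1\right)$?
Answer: $24$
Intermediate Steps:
$E = -6$ ($E = 3 \left(-5 + 3\right) = 3 \left(-2\right) = -6$)
$E 4 \left(-1\right) = \left(-6\right) 4 \left(-1\right) = \left(-24\right) \left(-1\right) = 24$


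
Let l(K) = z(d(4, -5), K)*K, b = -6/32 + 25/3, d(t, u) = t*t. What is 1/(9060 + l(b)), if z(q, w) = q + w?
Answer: 2304/21327409 ≈ 0.00010803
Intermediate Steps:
d(t, u) = t²
b = 391/48 (b = -6*1/32 + 25*(⅓) = -3/16 + 25/3 = 391/48 ≈ 8.1458)
l(K) = K*(16 + K) (l(K) = (4² + K)*K = (16 + K)*K = K*(16 + K))
1/(9060 + l(b)) = 1/(9060 + 391*(16 + 391/48)/48) = 1/(9060 + (391/48)*(1159/48)) = 1/(9060 + 453169/2304) = 1/(21327409/2304) = 2304/21327409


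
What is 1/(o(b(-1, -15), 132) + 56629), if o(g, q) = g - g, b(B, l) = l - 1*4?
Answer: 1/56629 ≈ 1.7659e-5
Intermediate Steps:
b(B, l) = -4 + l (b(B, l) = l - 4 = -4 + l)
o(g, q) = 0
1/(o(b(-1, -15), 132) + 56629) = 1/(0 + 56629) = 1/56629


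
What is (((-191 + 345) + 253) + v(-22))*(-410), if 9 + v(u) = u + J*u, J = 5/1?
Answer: -109060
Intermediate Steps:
J = 5 (J = 5*1 = 5)
v(u) = -9 + 6*u (v(u) = -9 + (u + 5*u) = -9 + 6*u)
(((-191 + 345) + 253) + v(-22))*(-410) = (((-191 + 345) + 253) + (-9 + 6*(-22)))*(-410) = ((154 + 253) + (-9 - 132))*(-410) = (407 - 141)*(-410) = 266*(-410) = -109060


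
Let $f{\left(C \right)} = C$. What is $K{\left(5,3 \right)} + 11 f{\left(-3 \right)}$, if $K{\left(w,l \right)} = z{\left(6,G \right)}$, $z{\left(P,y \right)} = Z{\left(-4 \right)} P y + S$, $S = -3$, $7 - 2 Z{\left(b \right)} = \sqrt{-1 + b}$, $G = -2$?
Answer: $-78 + 6 i \sqrt{5} \approx -78.0 + 13.416 i$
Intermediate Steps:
$Z{\left(b \right)} = \frac{7}{2} - \frac{\sqrt{-1 + b}}{2}$
$z{\left(P,y \right)} = -3 + P y \left(\frac{7}{2} - \frac{i \sqrt{5}}{2}\right)$ ($z{\left(P,y \right)} = \left(\frac{7}{2} - \frac{\sqrt{-1 - 4}}{2}\right) P y - 3 = \left(\frac{7}{2} - \frac{\sqrt{-5}}{2}\right) P y - 3 = \left(\frac{7}{2} - \frac{i \sqrt{5}}{2}\right) P y - 3 = P \left(\frac{7}{2} - \frac{i \sqrt{5}}{2}\right) y - 3 = P y \left(\frac{7}{2} - \frac{i \sqrt{5}}{2}\right) - 3 = -3 + P y \left(\frac{7}{2} - \frac{i \sqrt{5}}{2}\right)$)
$K{\left(w,l \right)} = -45 + 6 i \sqrt{5}$ ($K{\left(w,l \right)} = -3 + \frac{1}{2} \cdot 6 \left(-2\right) \left(7 - i \sqrt{5}\right) = -3 - \left(42 - 6 i \sqrt{5}\right) = -45 + 6 i \sqrt{5}$)
$K{\left(5,3 \right)} + 11 f{\left(-3 \right)} = \left(-45 + 6 i \sqrt{5}\right) + 11 \left(-3\right) = \left(-45 + 6 i \sqrt{5}\right) - 33 = -78 + 6 i \sqrt{5}$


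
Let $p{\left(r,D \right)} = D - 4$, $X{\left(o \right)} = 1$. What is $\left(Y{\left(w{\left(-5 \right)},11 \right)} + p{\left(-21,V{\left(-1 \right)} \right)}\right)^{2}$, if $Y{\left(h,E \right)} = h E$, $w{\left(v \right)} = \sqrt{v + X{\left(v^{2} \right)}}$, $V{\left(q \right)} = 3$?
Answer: $\left(-1 + 22 i\right)^{2} \approx -483.0 - 44.0 i$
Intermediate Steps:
$p{\left(r,D \right)} = -4 + D$ ($p{\left(r,D \right)} = D - 4 = -4 + D$)
$w{\left(v \right)} = \sqrt{1 + v}$ ($w{\left(v \right)} = \sqrt{v + 1} = \sqrt{1 + v}$)
$Y{\left(h,E \right)} = E h$
$\left(Y{\left(w{\left(-5 \right)},11 \right)} + p{\left(-21,V{\left(-1 \right)} \right)}\right)^{2} = \left(11 \sqrt{1 - 5} + \left(-4 + 3\right)\right)^{2} = \left(11 \sqrt{-4} - 1\right)^{2} = \left(11 \cdot 2 i - 1\right)^{2} = \left(22 i - 1\right)^{2} = \left(-1 + 22 i\right)^{2}$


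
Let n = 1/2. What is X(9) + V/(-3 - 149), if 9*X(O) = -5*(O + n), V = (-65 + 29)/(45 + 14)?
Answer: -53207/10089 ≈ -5.2738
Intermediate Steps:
V = -36/59 ≈ -0.61017
n = ½ ≈ 0.50000
X(O) = -5/18 - 5*O/9 (X(O) = (-5*(O + ½))/9 = (-5*(½ + O))/9 = (-5/2 - 5*O)/9 = -5/18 - 5*O/9)
X(9) + V/(-3 - 149) = (-5/18 - 5/9*9) - 36/59/(-3 - 149) = (-5/18 - 5) - 36/59/(-152) = -95/18 - 1/152*(-36/59) = -95/18 + 9/2242 = -53207/10089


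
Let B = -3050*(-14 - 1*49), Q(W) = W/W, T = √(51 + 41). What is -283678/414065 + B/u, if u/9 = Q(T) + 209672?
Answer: -50639329544/86818250745 ≈ -0.58328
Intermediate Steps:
T = 2*√23 (T = √92 = 2*√23 ≈ 9.5917)
Q(W) = 1
B = 192150 (B = -3050*(-14 - 49) = -3050*(-63) = 192150)
u = 1887057 (u = 9*(1 + 209672) = 9*209673 = 1887057)
-283678/414065 + B/u = -283678/414065 + 192150/1887057 = -283678*1/414065 + 192150*(1/1887057) = -283678/414065 + 21350/209673 = -50639329544/86818250745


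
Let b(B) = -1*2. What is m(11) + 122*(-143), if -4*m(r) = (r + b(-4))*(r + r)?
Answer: -34991/2 ≈ -17496.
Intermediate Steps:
b(B) = -2
m(r) = -r*(-2 + r)/2 (m(r) = -(r - 2)*(r + r)/4 = -(-2 + r)*2*r/4 = -r*(-2 + r)/2)
m(11) + 122*(-143) = (1/2)*11*(2 - 1*11) + 122*(-143) = (1/2)*11*(2 - 11) - 17446 = (1/2)*11*(-9) - 17446 = -99/2 - 17446 = -34991/2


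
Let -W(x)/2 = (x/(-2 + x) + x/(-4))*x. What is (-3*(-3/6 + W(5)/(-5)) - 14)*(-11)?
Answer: 165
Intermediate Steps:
W(x) = -2*x*(-x/4 + x/(-2 + x)) (W(x) = -2*(x/(-2 + x) + x/(-4))*x = -2*(x/(-2 + x) + x*(-1/4))*x = -2*(x/(-2 + x) - x/4)*x = -2*(-x/4 + x/(-2 + x))*x = -2*x*(-x/4 + x/(-2 + x)))
(-3*(-3/6 + W(5)/(-5)) - 14)*(-11) = (-3*(-3/6 + ((1/2)*5**2*(-6 + 5)/(-2 + 5))/(-5)) - 14)*(-11) = (-3*(-3*1/6 + ((1/2)*25*(-1)/3)*(-1/5)) - 14)*(-11) = (-3*(-1/2 + ((1/2)*25*(1/3)*(-1))*(-1/5)) - 14)*(-11) = (-3*(-1/2 - 25/6*(-1/5)) - 14)*(-11) = (-3*(-1/2 + 5/6) - 14)*(-11) = (-3*1/3 - 14)*(-11) = (-1 - 14)*(-11) = -15*(-11) = 165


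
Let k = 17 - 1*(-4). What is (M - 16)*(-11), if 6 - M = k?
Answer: 341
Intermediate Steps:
k = 21 (k = 17 + 4 = 21)
M = -15 (M = 6 - 1*21 = 6 - 21 = -15)
(M - 16)*(-11) = (-15 - 16)*(-11) = -31*(-11) = 341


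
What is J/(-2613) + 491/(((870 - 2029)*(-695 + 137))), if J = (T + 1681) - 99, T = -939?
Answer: -138186421/563294862 ≈ -0.24532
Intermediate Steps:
J = 643 (J = (-939 + 1681) - 99 = 742 - 99 = 643)
J/(-2613) + 491/(((870 - 2029)*(-695 + 137))) = 643/(-2613) + 491/(((870 - 2029)*(-695 + 137))) = 643*(-1/2613) + 491/((-1159*(-558))) = -643/2613 + 491/646722 = -138186421/563294862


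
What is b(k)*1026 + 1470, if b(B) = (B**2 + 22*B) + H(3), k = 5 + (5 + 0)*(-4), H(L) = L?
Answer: -103182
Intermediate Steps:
k = -15 (k = 5 + 5*(-4) = 5 - 20 = -15)
b(B) = 3 + B**2 + 22*B (b(B) = (B**2 + 22*B) + 3 = 3 + B**2 + 22*B)
b(k)*1026 + 1470 = (3 + (-15)**2 + 22*(-15))*1026 + 1470 = (3 + 225 - 330)*1026 + 1470 = -102*1026 + 1470 = -104652 + 1470 = -103182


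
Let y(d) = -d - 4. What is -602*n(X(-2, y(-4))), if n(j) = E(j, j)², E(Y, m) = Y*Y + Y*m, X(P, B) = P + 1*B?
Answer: -38528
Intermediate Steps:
y(d) = -4 - d
X(P, B) = B + P (X(P, B) = P + B = B + P)
E(Y, m) = Y² + Y*m
n(j) = 4*j⁴ (n(j) = (j*(j + j))² = (j*(2*j))² = (2*j²)² = 4*j⁴)
-602*n(X(-2, y(-4))) = -2408*((-4 - 1*(-4)) - 2)⁴ = -2408*((-4 + 4) - 2)⁴ = -2408*(0 - 2)⁴ = -2408*(-2)⁴ = -2408*16 = -602*64 = -38528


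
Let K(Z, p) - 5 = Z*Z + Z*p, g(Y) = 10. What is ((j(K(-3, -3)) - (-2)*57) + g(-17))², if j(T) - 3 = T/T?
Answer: 16384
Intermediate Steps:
K(Z, p) = 5 + Z² + Z*p (K(Z, p) = 5 + (Z*Z + Z*p) = 5 + (Z² + Z*p) = 5 + Z² + Z*p)
j(T) = 4 (j(T) = 3 + T/T = 3 + 1 = 4)
((j(K(-3, -3)) - (-2)*57) + g(-17))² = ((4 - (-2)*57) + 10)² = ((4 - 1*(-114)) + 10)² = ((4 + 114) + 10)² = (118 + 10)² = 128² = 16384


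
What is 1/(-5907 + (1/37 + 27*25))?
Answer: -37/193583 ≈ -0.00019113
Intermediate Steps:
1/(-5907 + (1/37 + 27*25)) = 1/(-5907 + (1/37 + 675)) = 1/(-5907 + 24976/37) = 1/(-193583/37) = -37/193583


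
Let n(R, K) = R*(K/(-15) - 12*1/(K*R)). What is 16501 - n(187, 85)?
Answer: 4478006/255 ≈ 17561.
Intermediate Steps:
n(R, K) = R*(-K/15 - 12/(K*R)) (n(R, K) = R*(K*(-1/15) - 12*1/(K*R)) = R*(-K/15 - 12/(K*R)))
16501 - n(187, 85) = 16501 - (-12/85 - 1/15*85*187) = 16501 - (-12*1/85 - 3179/3) = 16501 - (-12/85 - 3179/3) = 16501 - 1*(-270251/255) = 16501 + 270251/255 = 4478006/255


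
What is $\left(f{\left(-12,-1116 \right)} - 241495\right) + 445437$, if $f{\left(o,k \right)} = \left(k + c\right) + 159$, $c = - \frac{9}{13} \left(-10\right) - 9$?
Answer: $\frac{2638778}{13} \approx 2.0298 \cdot 10^{5}$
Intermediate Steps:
$c = - \frac{27}{13}$ ($c = \left(-9\right) \frac{1}{13} \left(-10\right) - 9 = \left(- \frac{9}{13}\right) \left(-10\right) - 9 = \frac{90}{13} - 9 = - \frac{27}{13} \approx -2.0769$)
$f{\left(o,k \right)} = \frac{2040}{13} + k$ ($f{\left(o,k \right)} = \left(k - \frac{27}{13}\right) + 159 = \left(- \frac{27}{13} + k\right) + 159 = \frac{2040}{13} + k$)
$\left(f{\left(-12,-1116 \right)} - 241495\right) + 445437 = \left(\left(\frac{2040}{13} - 1116\right) - 241495\right) + 445437 = \left(- \frac{12468}{13} - 241495\right) + 445437 = - \frac{3151903}{13} + 445437 = \frac{2638778}{13}$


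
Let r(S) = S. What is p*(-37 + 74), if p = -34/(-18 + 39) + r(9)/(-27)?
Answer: -1517/21 ≈ -72.238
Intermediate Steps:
p = -41/21 (p = -34/(-18 + 39) + 9/(-27) = -34/21 + 9*(-1/27) = -34*1/21 - ⅓ = -34/21 - ⅓ = -41/21 ≈ -1.9524)
p*(-37 + 74) = -41*(-37 + 74)/21 = -41/21*37 = -1517/21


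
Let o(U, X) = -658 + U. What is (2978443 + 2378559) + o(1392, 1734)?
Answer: 5357736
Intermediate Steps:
(2978443 + 2378559) + o(1392, 1734) = (2978443 + 2378559) + (-658 + 1392) = 5357002 + 734 = 5357736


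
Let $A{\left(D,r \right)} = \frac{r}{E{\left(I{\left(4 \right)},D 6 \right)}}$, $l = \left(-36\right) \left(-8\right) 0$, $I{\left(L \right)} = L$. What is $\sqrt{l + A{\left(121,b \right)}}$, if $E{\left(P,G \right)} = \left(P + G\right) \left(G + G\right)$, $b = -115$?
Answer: $\frac{i \sqrt{10074}}{9636} \approx 0.010416 i$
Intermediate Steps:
$E{\left(P,G \right)} = 2 G \left(G + P\right)$ ($E{\left(P,G \right)} = \left(G + P\right) 2 G = 2 G \left(G + P\right)$)
$l = 0$ ($l = 288 \cdot 0 = 0$)
$A{\left(D,r \right)} = \frac{r}{12 D \left(4 + 6 D\right)}$ ($A{\left(D,r \right)} = \frac{r}{2 D 6 \left(D 6 + 4\right)} = \frac{r}{2 \cdot 6 D \left(6 D + 4\right)} = \frac{r}{2 \cdot 6 D \left(4 + 6 D\right)} = \frac{r}{12 D \left(4 + 6 D\right)}$)
$\sqrt{l + A{\left(121,b \right)}} = \sqrt{0 + \frac{1}{24} \left(-115\right) \frac{1}{121} \frac{1}{2 + 3 \cdot 121}} = \sqrt{0 + \frac{1}{24} \left(-115\right) \frac{1}{121} \frac{1}{2 + 363}} = \sqrt{0 + \frac{1}{24} \left(-115\right) \frac{1}{121} \cdot \frac{1}{365}} = \sqrt{0 - \frac{23}{211992}} = \sqrt{- \frac{23}{211992}} = \frac{i \sqrt{10074}}{9636}$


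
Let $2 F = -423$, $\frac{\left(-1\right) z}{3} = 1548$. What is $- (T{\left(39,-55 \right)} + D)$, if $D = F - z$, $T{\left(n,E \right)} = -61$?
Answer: $- \frac{8743}{2} \approx -4371.5$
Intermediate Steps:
$z = -4644$ ($z = \left(-3\right) 1548 = -4644$)
$F = - \frac{423}{2}$ ($F = \frac{1}{2} \left(-423\right) = - \frac{423}{2} \approx -211.5$)
$D = \frac{8865}{2}$ ($D = - \frac{423}{2} - -4644 = - \frac{423}{2} + 4644 = \frac{8865}{2} \approx 4432.5$)
$- (T{\left(39,-55 \right)} + D) = - (-61 + \frac{8865}{2}) = \left(-1\right) \frac{8743}{2} = - \frac{8743}{2}$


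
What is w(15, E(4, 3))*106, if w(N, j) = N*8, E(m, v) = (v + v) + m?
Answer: 12720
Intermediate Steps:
E(m, v) = m + 2*v (E(m, v) = 2*v + m = m + 2*v)
w(N, j) = 8*N
w(15, E(4, 3))*106 = (8*15)*106 = 120*106 = 12720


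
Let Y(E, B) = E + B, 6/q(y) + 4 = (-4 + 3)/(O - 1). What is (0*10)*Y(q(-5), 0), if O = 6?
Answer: 0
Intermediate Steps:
q(y) = -10/7 (q(y) = 6/(-4 + (-4 + 3)/(6 - 1)) = 6/(-4 - 1/5) = 6/(-4 - 1*⅕) = 6/(-4 - ⅕) = 6/(-21/5) = 6*(-5/21) = -10/7)
Y(E, B) = B + E
(0*10)*Y(q(-5), 0) = (0*10)*(0 - 10/7) = 0*(-10/7) = 0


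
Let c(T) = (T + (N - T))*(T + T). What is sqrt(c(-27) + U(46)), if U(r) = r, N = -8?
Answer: sqrt(478) ≈ 21.863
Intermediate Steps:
c(T) = -16*T (c(T) = (T + (-8 - T))*(T + T) = -16*T)
sqrt(c(-27) + U(46)) = sqrt(-16*(-27) + 46) = sqrt(432 + 46) = sqrt(478)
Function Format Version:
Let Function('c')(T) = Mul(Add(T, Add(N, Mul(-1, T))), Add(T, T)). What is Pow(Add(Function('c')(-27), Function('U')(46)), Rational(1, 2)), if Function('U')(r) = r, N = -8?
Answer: Pow(478, Rational(1, 2)) ≈ 21.863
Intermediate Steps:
Function('c')(T) = Mul(-16, T) (Function('c')(T) = Mul(Add(T, Add(-8, Mul(-1, T))), Add(T, T)) = Mul(-8, Mul(2, T)) = Mul(-16, T))
Pow(Add(Function('c')(-27), Function('U')(46)), Rational(1, 2)) = Pow(Add(Mul(-16, -27), 46), Rational(1, 2)) = Pow(Add(432, 46), Rational(1, 2)) = Pow(478, Rational(1, 2))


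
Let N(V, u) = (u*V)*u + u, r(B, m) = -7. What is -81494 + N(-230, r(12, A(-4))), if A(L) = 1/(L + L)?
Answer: -92771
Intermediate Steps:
A(L) = 1/(2*L)
N(V, u) = u + V*u**2 (N(V, u) = (V*u)*u + u = V*u**2 + u = u + V*u**2)
-81494 + N(-230, r(12, A(-4))) = -81494 - 7*(1 - 230*(-7)) = -81494 - 7*(1 + 1610) = -81494 - 7*1611 = -81494 - 11277 = -92771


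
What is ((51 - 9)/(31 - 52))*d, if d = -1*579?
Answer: 1158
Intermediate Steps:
d = -579
((51 - 9)/(31 - 52))*d = ((51 - 9)/(31 - 52))*(-579) = (42/(-21))*(-579) = (42*(-1/21))*(-579) = -2*(-579) = 1158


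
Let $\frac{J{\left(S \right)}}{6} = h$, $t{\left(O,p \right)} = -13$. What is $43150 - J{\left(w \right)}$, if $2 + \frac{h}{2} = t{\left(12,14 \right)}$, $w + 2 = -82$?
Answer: $43330$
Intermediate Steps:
$w = -84$ ($w = -2 - 82 = -84$)
$h = -30$ ($h = -4 + 2 \left(-13\right) = -4 - 26 = -30$)
$J{\left(S \right)} = -180$ ($J{\left(S \right)} = 6 \left(-30\right) = -180$)
$43150 - J{\left(w \right)} = 43150 - -180 = 43150 + 180 = 43330$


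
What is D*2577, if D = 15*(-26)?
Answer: -1005030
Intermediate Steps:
D = -390
D*2577 = -390*2577 = -1005030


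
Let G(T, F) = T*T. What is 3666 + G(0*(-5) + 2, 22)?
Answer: 3670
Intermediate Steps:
G(T, F) = T**2
3666 + G(0*(-5) + 2, 22) = 3666 + (0*(-5) + 2)**2 = 3666 + (0 + 2)**2 = 3666 + 2**2 = 3666 + 4 = 3670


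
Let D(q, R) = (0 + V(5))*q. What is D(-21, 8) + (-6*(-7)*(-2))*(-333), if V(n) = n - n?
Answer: 27972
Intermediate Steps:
V(n) = 0
D(q, R) = 0 (D(q, R) = (0 + 0)*q = 0*q = 0)
D(-21, 8) + (-6*(-7)*(-2))*(-333) = 0 + (-6*(-7)*(-2))*(-333) = 0 + (42*(-2))*(-333) = 0 - 84*(-333) = 0 + 27972 = 27972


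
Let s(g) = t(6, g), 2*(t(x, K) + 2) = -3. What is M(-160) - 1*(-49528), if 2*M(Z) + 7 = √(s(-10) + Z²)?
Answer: 99049/2 + √102386/4 ≈ 49605.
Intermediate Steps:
t(x, K) = -7/2 (t(x, K) = -2 + (½)*(-3) = -2 - 3/2 = -7/2)
s(g) = -7/2
M(Z) = -7/2 + √(-7/2 + Z²)/2
M(-160) - 1*(-49528) = (-7/2 + √(-14 + 4*(-160)²)/4) - 1*(-49528) = (-7/2 + √(-14 + 4*25600)/4) + 49528 = (-7/2 + √(-14 + 102400)/4) + 49528 = (-7/2 + √102386/4) + 49528 = 99049/2 + √102386/4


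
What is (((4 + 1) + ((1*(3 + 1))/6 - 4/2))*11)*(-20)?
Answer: -2420/3 ≈ -806.67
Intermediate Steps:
(((4 + 1) + ((1*(3 + 1))/6 - 4/2))*11)*(-20) = ((5 + ((1*4)*(⅙) - 4*½))*11)*(-20) = ((5 + (4*(⅙) - 2))*11)*(-20) = ((5 + (⅔ - 2))*11)*(-20) = ((5 - 4/3)*11)*(-20) = ((11/3)*11)*(-20) = (121/3)*(-20) = -2420/3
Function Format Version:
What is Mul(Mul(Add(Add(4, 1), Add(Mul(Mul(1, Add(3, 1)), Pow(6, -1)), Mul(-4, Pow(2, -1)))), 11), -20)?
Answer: Rational(-2420, 3) ≈ -806.67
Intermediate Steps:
Mul(Mul(Add(Add(4, 1), Add(Mul(Mul(1, Add(3, 1)), Pow(6, -1)), Mul(-4, Pow(2, -1)))), 11), -20) = Mul(Mul(Add(5, Add(Mul(Mul(1, 4), Rational(1, 6)), Mul(-4, Rational(1, 2)))), 11), -20) = Mul(Mul(Add(5, Add(Mul(4, Rational(1, 6)), -2)), 11), -20) = Mul(Mul(Add(5, Add(Rational(2, 3), -2)), 11), -20) = Mul(Mul(Add(5, Rational(-4, 3)), 11), -20) = Mul(Mul(Rational(11, 3), 11), -20) = Mul(Rational(121, 3), -20) = Rational(-2420, 3)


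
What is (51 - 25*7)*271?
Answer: -33604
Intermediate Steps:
(51 - 25*7)*271 = (51 - 175)*271 = -124*271 = -33604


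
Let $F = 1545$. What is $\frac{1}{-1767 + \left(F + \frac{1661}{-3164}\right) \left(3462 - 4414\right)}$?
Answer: $- \frac{113}{166348117} \approx -6.793 \cdot 10^{-7}$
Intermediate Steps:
$\frac{1}{-1767 + \left(F + \frac{1661}{-3164}\right) \left(3462 - 4414\right)} = \frac{1}{-1767 + \left(1545 + \frac{1661}{-3164}\right) \left(3462 - 4414\right)} = \frac{1}{-1767 + \left(1545 + 1661 \left(- \frac{1}{3164}\right)\right) \left(-952\right)} = \frac{1}{-1767 + \left(1545 - \frac{1661}{3164}\right) \left(-952\right)} = \frac{1}{-1767 + \frac{4886719}{3164} \left(-952\right)} = \frac{1}{-1767 - \frac{166148446}{113}} = \frac{1}{- \frac{166348117}{113}} = - \frac{113}{166348117}$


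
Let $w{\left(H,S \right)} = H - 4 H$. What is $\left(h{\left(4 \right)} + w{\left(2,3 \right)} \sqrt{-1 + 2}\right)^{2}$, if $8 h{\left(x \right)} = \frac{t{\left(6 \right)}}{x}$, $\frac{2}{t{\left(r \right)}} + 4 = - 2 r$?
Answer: $\frac{2362369}{65536} \approx 36.047$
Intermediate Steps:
$t{\left(r \right)} = \frac{2}{-4 - 2 r}$
$w{\left(H,S \right)} = - 3 H$
$h{\left(x \right)} = - \frac{1}{64 x}$ ($h{\left(x \right)} = \frac{- \frac{1}{2 + 6} \frac{1}{x}}{8} = \frac{- \frac{1}{8} \frac{1}{x}}{8} = \frac{\left(-1\right) \frac{1}{8} \frac{1}{x}}{8} = \frac{\left(- \frac{1}{8}\right) \frac{1}{x}}{8} = - \frac{1}{64 x}$)
$\left(h{\left(4 \right)} + w{\left(2,3 \right)} \sqrt{-1 + 2}\right)^{2} = \left(- \frac{1}{64 \cdot 4} + \left(-3\right) 2 \sqrt{-1 + 2}\right)^{2} = \left(\left(- \frac{1}{64}\right) \frac{1}{4} - 6 \sqrt{1}\right)^{2} = \left(- \frac{1}{256} - 6\right)^{2} = \left(- \frac{1537}{256}\right)^{2} = \frac{2362369}{65536}$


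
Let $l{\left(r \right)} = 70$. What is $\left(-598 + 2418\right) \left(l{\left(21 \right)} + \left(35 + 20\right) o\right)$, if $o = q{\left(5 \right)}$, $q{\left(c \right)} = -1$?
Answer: $27300$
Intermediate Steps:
$o = -1$
$\left(-598 + 2418\right) \left(l{\left(21 \right)} + \left(35 + 20\right) o\right) = \left(-598 + 2418\right) \left(70 + \left(35 + 20\right) \left(-1\right)\right) = 1820 \left(70 + 55 \left(-1\right)\right) = 1820 \left(70 - 55\right) = 1820 \cdot 15 = 27300$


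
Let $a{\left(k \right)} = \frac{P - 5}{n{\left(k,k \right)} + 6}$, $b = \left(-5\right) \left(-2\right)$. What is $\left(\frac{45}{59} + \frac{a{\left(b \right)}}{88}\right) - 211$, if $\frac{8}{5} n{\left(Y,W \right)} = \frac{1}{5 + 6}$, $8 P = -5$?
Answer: $- \frac{52893311}{251576} \approx -210.25$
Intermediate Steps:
$P = - \frac{5}{8}$ ($P = \frac{1}{8} \left(-5\right) = - \frac{5}{8} \approx -0.625$)
$n{\left(Y,W \right)} = \frac{5}{88}$ ($n{\left(Y,W \right)} = \frac{5}{8 \left(5 + 6\right)} = \frac{5}{8 \cdot 11} = \frac{5}{8} \cdot \frac{1}{11} = \frac{5}{88}$)
$b = 10$
$a{\left(k \right)} = - \frac{495}{533}$ ($a{\left(k \right)} = \frac{- \frac{5}{8} - 5}{\frac{5}{88} + 6} = - \frac{45}{8 \cdot \frac{533}{88}} = \left(- \frac{45}{8}\right) \frac{88}{533} = - \frac{495}{533}$)
$\left(\frac{45}{59} + \frac{a{\left(b \right)}}{88}\right) - 211 = \left(\frac{45}{59} - \frac{495}{533 \cdot 88}\right) - 211 = \left(45 \cdot \frac{1}{59} - \frac{45}{4264}\right) - 211 = \left(\frac{45}{59} - \frac{45}{4264}\right) - 211 = \frac{189225}{251576} - 211 = - \frac{52893311}{251576}$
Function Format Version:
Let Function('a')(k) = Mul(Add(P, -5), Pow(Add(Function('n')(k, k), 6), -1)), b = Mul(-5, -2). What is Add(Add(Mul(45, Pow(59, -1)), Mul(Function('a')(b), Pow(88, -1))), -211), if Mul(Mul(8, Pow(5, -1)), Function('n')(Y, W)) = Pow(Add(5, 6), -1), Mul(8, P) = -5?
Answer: Rational(-52893311, 251576) ≈ -210.25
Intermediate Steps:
P = Rational(-5, 8) (P = Mul(Rational(1, 8), -5) = Rational(-5, 8) ≈ -0.62500)
Function('n')(Y, W) = Rational(5, 88) (Function('n')(Y, W) = Mul(Rational(5, 8), Pow(Add(5, 6), -1)) = Mul(Rational(5, 8), Pow(11, -1)) = Mul(Rational(5, 8), Rational(1, 11)) = Rational(5, 88))
b = 10
Function('a')(k) = Rational(-495, 533) (Function('a')(k) = Mul(Add(Rational(-5, 8), -5), Pow(Add(Rational(5, 88), 6), -1)) = Mul(Rational(-45, 8), Pow(Rational(533, 88), -1)) = Mul(Rational(-45, 8), Rational(88, 533)) = Rational(-495, 533))
Add(Add(Mul(45, Pow(59, -1)), Mul(Function('a')(b), Pow(88, -1))), -211) = Add(Add(Mul(45, Pow(59, -1)), Mul(Rational(-495, 533), Pow(88, -1))), -211) = Add(Add(Mul(45, Rational(1, 59)), Mul(Rational(-495, 533), Rational(1, 88))), -211) = Add(Add(Rational(45, 59), Rational(-45, 4264)), -211) = Add(Rational(189225, 251576), -211) = Rational(-52893311, 251576)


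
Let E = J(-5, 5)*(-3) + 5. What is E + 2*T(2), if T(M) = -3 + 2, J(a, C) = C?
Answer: -12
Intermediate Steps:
T(M) = -1
E = -10 (E = 5*(-3) + 5 = -15 + 5 = -10)
E + 2*T(2) = -10 + 2*(-1) = -10 - 2 = -12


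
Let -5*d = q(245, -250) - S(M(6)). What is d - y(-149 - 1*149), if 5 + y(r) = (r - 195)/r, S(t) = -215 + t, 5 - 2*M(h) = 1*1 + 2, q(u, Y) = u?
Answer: -131797/1490 ≈ -88.454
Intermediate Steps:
M(h) = 1 (M(h) = 5/2 - (1*1 + 2)/2 = 5/2 - (1 + 2)/2 = 5/2 - ½*3 = 5/2 - 3/2 = 1)
y(r) = -5 + (-195 + r)/r (y(r) = -5 + (r - 195)/r = -5 + (-195 + r)/r)
d = -459/5 (d = -(245 - (-215 + 1))/5 = -(245 - 1*(-214))/5 = -(245 + 214)/5 = -⅕*459 = -459/5 ≈ -91.800)
d - y(-149 - 1*149) = -459/5 - (-4 - 195/(-149 - 1*149)) = -459/5 - (-4 - 195/(-149 - 149)) = -459/5 - (-4 - 195/(-298)) = -459/5 - (-4 - 195*(-1/298)) = -459/5 - (-4 + 195/298) = -459/5 - 1*(-997/298) = -459/5 + 997/298 = -131797/1490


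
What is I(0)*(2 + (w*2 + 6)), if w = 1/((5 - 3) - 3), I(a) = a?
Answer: 0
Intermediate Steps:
w = -1 (w = 1/(2 - 3) = 1/(-1) = -1)
I(0)*(2 + (w*2 + 6)) = 0*(2 + (-1*2 + 6)) = 0*(2 + (-2 + 6)) = 0*(2 + 4) = 0*6 = 0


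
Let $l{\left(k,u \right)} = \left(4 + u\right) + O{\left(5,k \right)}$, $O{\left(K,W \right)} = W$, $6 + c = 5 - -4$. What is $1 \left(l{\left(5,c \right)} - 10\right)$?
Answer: $2$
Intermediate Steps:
$c = 3$ ($c = -6 + \left(5 - -4\right) = -6 + \left(5 + 4\right) = -6 + 9 = 3$)
$l{\left(k,u \right)} = 4 + k + u$ ($l{\left(k,u \right)} = \left(4 + u\right) + k = 4 + k + u$)
$1 \left(l{\left(5,c \right)} - 10\right) = 1 \left(\left(4 + 5 + 3\right) - 10\right) = 1 \left(12 - 10\right) = 1 \cdot 2 = 2$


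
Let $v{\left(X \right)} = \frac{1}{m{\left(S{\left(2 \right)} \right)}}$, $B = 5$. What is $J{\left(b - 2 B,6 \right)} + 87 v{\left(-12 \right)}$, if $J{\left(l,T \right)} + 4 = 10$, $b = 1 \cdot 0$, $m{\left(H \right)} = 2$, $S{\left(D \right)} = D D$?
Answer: $\frac{99}{2} \approx 49.5$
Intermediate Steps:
$S{\left(D \right)} = D^{2}$
$b = 0$
$J{\left(l,T \right)} = 6$ ($J{\left(l,T \right)} = -4 + 10 = 6$)
$v{\left(X \right)} = \frac{1}{2}$
$J{\left(b - 2 B,6 \right)} + 87 v{\left(-12 \right)} = 6 + 87 \cdot \frac{1}{2} = 6 + \frac{87}{2} = \frac{99}{2}$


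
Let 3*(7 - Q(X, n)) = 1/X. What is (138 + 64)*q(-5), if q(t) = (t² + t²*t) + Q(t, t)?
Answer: -281588/15 ≈ -18773.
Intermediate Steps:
Q(X, n) = 7 - 1/(3*X)
q(t) = 7 + t² + t³ - 1/(3*t) (q(t) = (t² + t²*t) + (7 - 1/(3*t)) = (t² + t³) + (7 - 1/(3*t)) = 7 + t² + t³ - 1/(3*t))
(138 + 64)*q(-5) = (138 + 64)*(7 + (-5)² + (-5)³ - ⅓/(-5)) = 202*(7 + 25 - 125 - ⅓*(-⅕)) = 202*(7 + 25 - 125 + 1/15) = 202*(-1394/15) = -281588/15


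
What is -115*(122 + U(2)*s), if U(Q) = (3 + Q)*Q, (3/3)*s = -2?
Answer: -11730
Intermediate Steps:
s = -2
U(Q) = Q*(3 + Q)
-115*(122 + U(2)*s) = -115*(122 + (2*(3 + 2))*(-2)) = -115*(122 + (2*5)*(-2)) = -115*(122 + 10*(-2)) = -115*(122 - 20) = -115*102 = -11730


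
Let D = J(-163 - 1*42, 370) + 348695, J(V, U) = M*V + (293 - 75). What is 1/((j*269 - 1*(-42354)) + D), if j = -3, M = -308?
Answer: 1/453600 ≈ 2.2046e-6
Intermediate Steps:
J(V, U) = 218 - 308*V (J(V, U) = -308*V + (293 - 75) = -308*V + 218 = 218 - 308*V)
D = 412053 (D = (218 - 308*(-163 - 1*42)) + 348695 = (218 - 308*(-163 - 42)) + 348695 = (218 - 308*(-205)) + 348695 = (218 + 63140) + 348695 = 63358 + 348695 = 412053)
1/((j*269 - 1*(-42354)) + D) = 1/((-3*269 - 1*(-42354)) + 412053) = 1/((-807 + 42354) + 412053) = 1/(41547 + 412053) = 1/453600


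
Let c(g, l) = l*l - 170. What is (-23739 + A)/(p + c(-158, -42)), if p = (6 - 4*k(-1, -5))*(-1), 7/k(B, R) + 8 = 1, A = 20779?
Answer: -185/99 ≈ -1.8687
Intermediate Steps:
k(B, R) = -1 (k(B, R) = 7/(-8 + 1) = 7/(-7) = 7*(-1/7) = -1)
c(g, l) = -170 + l**2 (c(g, l) = l**2 - 170 = -170 + l**2)
p = -10 (p = (6 - 4*(-1))*(-1) = (6 + 4)*(-1) = 10*(-1) = -10)
(-23739 + A)/(p + c(-158, -42)) = (-23739 + 20779)/(-10 + (-170 + (-42)**2)) = -2960/(-10 + (-170 + 1764)) = -2960/(-10 + 1594) = -2960/1584 = -2960*1/1584 = -185/99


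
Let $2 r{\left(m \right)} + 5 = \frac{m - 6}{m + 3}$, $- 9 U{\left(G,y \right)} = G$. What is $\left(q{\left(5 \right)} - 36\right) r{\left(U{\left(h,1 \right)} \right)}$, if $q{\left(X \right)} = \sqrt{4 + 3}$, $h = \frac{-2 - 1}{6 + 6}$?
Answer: $\frac{13680}{109} - \frac{380 \sqrt{7}}{109} \approx 116.28$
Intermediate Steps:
$h = - \frac{1}{4}$ ($h = - \frac{3}{12} = \left(-3\right) \frac{1}{12} = - \frac{1}{4} \approx -0.25$)
$q{\left(X \right)} = \sqrt{7}$
$U{\left(G,y \right)} = - \frac{G}{9}$
$r{\left(m \right)} = - \frac{5}{2} + \frac{-6 + m}{2 \left(3 + m\right)}$ ($r{\left(m \right)} = - \frac{5}{2} + \frac{\left(m - 6\right) \frac{1}{m + 3}}{2} = - \frac{5}{2} + \frac{\left(-6 + m\right) \frac{1}{3 + m}}{2} = - \frac{5}{2} + \frac{\frac{1}{3 + m} \left(-6 + m\right)}{2} = - \frac{5}{2} + \frac{-6 + m}{2 \left(3 + m\right)}$)
$\left(q{\left(5 \right)} - 36\right) r{\left(U{\left(h,1 \right)} \right)} = \left(\sqrt{7} - 36\right) \frac{-21 - 4 \left(\left(- \frac{1}{9}\right) \left(- \frac{1}{4}\right)\right)}{2 \left(3 - - \frac{1}{36}\right)} = \left(-36 + \sqrt{7}\right) \frac{-21 - \frac{1}{9}}{2 \left(3 + \frac{1}{36}\right)} = \left(-36 + \sqrt{7}\right) \frac{-21 - \frac{1}{9}}{2 \cdot \frac{109}{36}} = \left(-36 + \sqrt{7}\right) \frac{1}{2} \cdot \frac{36}{109} \left(- \frac{190}{9}\right) = \left(-36 + \sqrt{7}\right) \left(- \frac{380}{109}\right) = \frac{13680}{109} - \frac{380 \sqrt{7}}{109}$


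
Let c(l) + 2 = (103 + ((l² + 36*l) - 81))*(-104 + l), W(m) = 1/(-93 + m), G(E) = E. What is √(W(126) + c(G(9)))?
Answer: I*√44177430/33 ≈ 201.41*I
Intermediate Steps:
c(l) = -2 + (-104 + l)*(22 + l² + 36*l) (c(l) = -2 + (103 + ((l² + 36*l) - 81))*(-104 + l) = -2 + (103 + (-81 + l² + 36*l))*(-104 + l) = -2 + (22 + l² + 36*l)*(-104 + l) = -2 + (-104 + l)*(22 + l² + 36*l))
√(W(126) + c(G(9))) = √(1/(-93 + 126) + (-2290 + 9³ - 3722*9 - 68*9²)) = √(1/33 + (-2290 + 729 - 33498 - 68*81)) = √(1/33 + (-2290 + 729 - 33498 - 5508)) = √(1/33 - 40567) = √(-1338710/33) = I*√44177430/33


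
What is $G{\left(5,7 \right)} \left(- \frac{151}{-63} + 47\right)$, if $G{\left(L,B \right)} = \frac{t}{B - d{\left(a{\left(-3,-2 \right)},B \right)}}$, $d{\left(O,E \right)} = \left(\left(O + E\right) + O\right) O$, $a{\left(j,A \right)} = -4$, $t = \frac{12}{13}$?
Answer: $\frac{12448}{819} \approx 15.199$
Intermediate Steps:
$t = \frac{12}{13}$ ($t = 12 \cdot \frac{1}{13} = \frac{12}{13} \approx 0.92308$)
$d{\left(O,E \right)} = O \left(E + 2 O\right)$ ($d{\left(O,E \right)} = \left(\left(E + O\right) + O\right) O = \left(E + 2 O\right) O = O \left(E + 2 O\right)$)
$G{\left(L,B \right)} = \frac{12}{13 \left(-32 + 5 B\right)}$ ($G{\left(L,B \right)} = \frac{12}{13 \left(B - - 4 \left(B + 2 \left(-4\right)\right)\right)} = \frac{12}{13 \left(B - - 4 \left(B - 8\right)\right)} = \frac{12}{13 \left(B - - 4 \left(-8 + B\right)\right)} = \frac{12}{13 \left(B - \left(32 - 4 B\right)\right)} = \frac{12}{13 \left(B + \left(-32 + 4 B\right)\right)} = \frac{12}{13 \left(-32 + 5 B\right)}$)
$G{\left(5,7 \right)} \left(- \frac{151}{-63} + 47\right) = \frac{12}{13 \left(-32 + 5 \cdot 7\right)} \left(- \frac{151}{-63} + 47\right) = \frac{12}{13 \left(-32 + 35\right)} \left(\left(-151\right) \left(- \frac{1}{63}\right) + 47\right) = \frac{12}{13 \cdot 3} \left(\frac{151}{63} + 47\right) = \frac{12}{13} \cdot \frac{1}{3} \cdot \frac{3112}{63} = \frac{4}{13} \cdot \frac{3112}{63} = \frac{12448}{819}$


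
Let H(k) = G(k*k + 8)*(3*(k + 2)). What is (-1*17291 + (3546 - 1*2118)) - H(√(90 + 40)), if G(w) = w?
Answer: -16691 - 414*√130 ≈ -21411.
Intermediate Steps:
H(k) = (6 + 3*k)*(8 + k²) (H(k) = (k*k + 8)*(3*(k + 2)) = (k² + 8)*(3*(2 + k)) = (8 + k²)*(6 + 3*k) = (6 + 3*k)*(8 + k²))
(-1*17291 + (3546 - 1*2118)) - H(√(90 + 40)) = (-1*17291 + (3546 - 1*2118)) - 3*(2 + √(90 + 40))*(8 + (√(90 + 40))²) = (-17291 + (3546 - 2118)) - 3*(2 + √130)*(8 + (√130)²) = (-17291 + 1428) - 3*(2 + √130)*(8 + 130) = -15863 - 3*(2 + √130)*138 = -15863 - (828 + 414*√130) = -15863 + (-828 - 414*√130) = -16691 - 414*√130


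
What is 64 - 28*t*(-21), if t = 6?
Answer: 3592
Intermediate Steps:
64 - 28*t*(-21) = 64 - 168*(-21) = 64 - 28*(-126) = 64 + 3528 = 3592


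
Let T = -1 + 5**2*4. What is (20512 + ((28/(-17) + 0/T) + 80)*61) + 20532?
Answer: 779000/17 ≈ 45824.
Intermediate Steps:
T = 99 (T = -1 + 25*4 = -1 + 100 = 99)
(20512 + ((28/(-17) + 0/T) + 80)*61) + 20532 = (20512 + ((28/(-17) + 0/99) + 80)*61) + 20532 = (20512 + ((28*(-1/17) + 0*(1/99)) + 80)*61) + 20532 = (20512 + ((-28/17 + 0) + 80)*61) + 20532 = (20512 + (-28/17 + 80)*61) + 20532 = (20512 + (1332/17)*61) + 20532 = (20512 + 81252/17) + 20532 = 429956/17 + 20532 = 779000/17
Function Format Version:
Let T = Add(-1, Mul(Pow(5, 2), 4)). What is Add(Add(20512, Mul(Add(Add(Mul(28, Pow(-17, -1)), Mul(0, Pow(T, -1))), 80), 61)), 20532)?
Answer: Rational(779000, 17) ≈ 45824.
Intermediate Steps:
T = 99 (T = Add(-1, Mul(25, 4)) = Add(-1, 100) = 99)
Add(Add(20512, Mul(Add(Add(Mul(28, Pow(-17, -1)), Mul(0, Pow(T, -1))), 80), 61)), 20532) = Add(Add(20512, Mul(Add(Add(Mul(28, Pow(-17, -1)), Mul(0, Pow(99, -1))), 80), 61)), 20532) = Add(Add(20512, Mul(Add(Add(Mul(28, Rational(-1, 17)), Mul(0, Rational(1, 99))), 80), 61)), 20532) = Add(Add(20512, Mul(Add(Add(Rational(-28, 17), 0), 80), 61)), 20532) = Add(Add(20512, Mul(Add(Rational(-28, 17), 80), 61)), 20532) = Add(Add(20512, Mul(Rational(1332, 17), 61)), 20532) = Add(Add(20512, Rational(81252, 17)), 20532) = Add(Rational(429956, 17), 20532) = Rational(779000, 17)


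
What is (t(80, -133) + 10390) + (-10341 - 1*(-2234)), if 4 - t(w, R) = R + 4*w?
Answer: 2100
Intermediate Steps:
t(w, R) = 4 - R - 4*w (t(w, R) = 4 - (R + 4*w) = 4 + (-R - 4*w) = 4 - R - 4*w)
(t(80, -133) + 10390) + (-10341 - 1*(-2234)) = ((4 - 1*(-133) - 4*80) + 10390) + (-10341 - 1*(-2234)) = ((4 + 133 - 320) + 10390) + (-10341 + 2234) = (-183 + 10390) - 8107 = 10207 - 8107 = 2100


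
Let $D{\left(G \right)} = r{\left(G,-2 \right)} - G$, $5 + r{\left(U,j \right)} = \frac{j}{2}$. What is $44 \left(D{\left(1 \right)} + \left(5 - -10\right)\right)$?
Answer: $352$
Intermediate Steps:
$r{\left(U,j \right)} = -5 + \frac{j}{2}$
$D{\left(G \right)} = -6 - G$ ($D{\left(G \right)} = \left(-5 + \frac{1}{2} \left(-2\right)\right) - G = \left(-5 - 1\right) - G = -6 - G$)
$44 \left(D{\left(1 \right)} + \left(5 - -10\right)\right) = 44 \left(\left(-6 - 1\right) + \left(5 - -10\right)\right) = 44 \left(\left(-6 - 1\right) + \left(5 + 10\right)\right) = 44 \left(-7 + 15\right) = 44 \cdot 8 = 352$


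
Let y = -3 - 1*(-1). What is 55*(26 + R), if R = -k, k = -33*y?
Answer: -2200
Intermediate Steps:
y = -2 (y = -3 + 1 = -2)
k = 66 (k = -33*(-2) = 66)
R = -66 (R = -1*66 = -66)
55*(26 + R) = 55*(26 - 66) = 55*(-40) = -2200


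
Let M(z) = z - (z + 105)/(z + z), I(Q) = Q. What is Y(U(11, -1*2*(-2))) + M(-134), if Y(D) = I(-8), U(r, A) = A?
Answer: -38085/268 ≈ -142.11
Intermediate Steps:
M(z) = z - (105 + z)/(2*z)
Y(D) = -8
Y(U(11, -1*2*(-2))) + M(-134) = -8 + (-1/2 - 134 - 105/2/(-134)) = -8 + (-1/2 - 134 - 105/2*(-1/134)) = -8 + (-1/2 - 134 + 105/268) = -8 - 35941/268 = -38085/268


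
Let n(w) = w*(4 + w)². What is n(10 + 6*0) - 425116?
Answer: -423156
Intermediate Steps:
n(10 + 6*0) - 425116 = (10 + 6*0)*(4 + (10 + 6*0))² - 425116 = (10 + 0)*(4 + (10 + 0))² - 425116 = 10*(4 + 10)² - 425116 = 10*14² - 425116 = 10*196 - 425116 = 1960 - 425116 = -423156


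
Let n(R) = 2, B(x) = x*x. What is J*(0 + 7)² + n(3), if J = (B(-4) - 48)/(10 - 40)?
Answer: 814/15 ≈ 54.267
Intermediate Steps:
B(x) = x²
J = 16/15 (J = ((-4)² - 48)/(10 - 40) = (16 - 48)/(-30) = -32*(-1/30) = 16/15 ≈ 1.0667)
J*(0 + 7)² + n(3) = 16*(0 + 7)²/15 + 2 = (16/15)*7² + 2 = (16/15)*49 + 2 = 784/15 + 2 = 814/15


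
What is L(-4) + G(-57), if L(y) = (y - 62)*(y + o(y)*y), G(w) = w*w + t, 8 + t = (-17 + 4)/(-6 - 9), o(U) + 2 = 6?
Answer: 68428/15 ≈ 4561.9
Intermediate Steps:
o(U) = 4 (o(U) = -2 + 6 = 4)
t = -107/15 (t = -8 + (-17 + 4)/(-6 - 9) = -8 - 13/(-15) = -8 - 13*(-1/15) = -8 + 13/15 = -107/15 ≈ -7.1333)
G(w) = -107/15 + w² (G(w) = w*w - 107/15 = w² - 107/15 = -107/15 + w²)
L(y) = 5*y*(-62 + y) (L(y) = (y - 62)*(y + 4*y) = (-62 + y)*(5*y) = 5*y*(-62 + y))
L(-4) + G(-57) = 5*(-4)*(-62 - 4) + (-107/15 + (-57)²) = 5*(-4)*(-66) + (-107/15 + 3249) = 1320 + 48628/15 = 68428/15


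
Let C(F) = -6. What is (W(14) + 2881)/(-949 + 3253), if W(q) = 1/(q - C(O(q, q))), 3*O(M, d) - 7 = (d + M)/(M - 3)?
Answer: 19207/15360 ≈ 1.2505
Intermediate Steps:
O(M, d) = 7/3 + (M + d)/(3*(-3 + M)) (O(M, d) = 7/3 + ((d + M)/(M - 3))/3 = 7/3 + ((M + d)/(-3 + M))/3 = 7/3 + (M + d)/(3*(-3 + M)))
W(q) = 1/(6 + q) (W(q) = 1/(q - 1*(-6)) = 1/(q + 6) = 1/(6 + q))
(W(14) + 2881)/(-949 + 3253) = (1/(6 + 14) + 2881)/(-949 + 3253) = (1/20 + 2881)/2304 = (1/20 + 2881)*(1/2304) = (57621/20)*(1/2304) = 19207/15360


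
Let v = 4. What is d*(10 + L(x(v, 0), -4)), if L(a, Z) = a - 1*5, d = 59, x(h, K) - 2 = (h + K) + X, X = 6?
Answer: 1003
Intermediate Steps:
x(h, K) = 8 + K + h (x(h, K) = 2 + ((h + K) + 6) = 2 + ((K + h) + 6) = 2 + (6 + K + h) = 8 + K + h)
L(a, Z) = -5 + a (L(a, Z) = a - 5 = -5 + a)
d*(10 + L(x(v, 0), -4)) = 59*(10 + (-5 + (8 + 0 + 4))) = 59*(10 + (-5 + 12)) = 59*(10 + 7) = 59*17 = 1003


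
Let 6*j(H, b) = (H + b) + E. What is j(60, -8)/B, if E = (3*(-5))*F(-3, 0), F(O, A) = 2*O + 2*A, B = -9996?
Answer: -71/29988 ≈ -0.0023676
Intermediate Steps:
F(O, A) = 2*A + 2*O
E = 90 (E = (3*(-5))*(2*0 + 2*(-3)) = -15*(0 - 6) = -15*(-6) = 90)
j(H, b) = 15 + H/6 + b/6 (j(H, b) = ((H + b) + 90)/6 = (90 + H + b)/6 = 15 + H/6 + b/6)
j(60, -8)/B = (15 + (⅙)*60 + (⅙)*(-8))/(-9996) = (15 + 10 - 4/3)*(-1/9996) = (71/3)*(-1/9996) = -71/29988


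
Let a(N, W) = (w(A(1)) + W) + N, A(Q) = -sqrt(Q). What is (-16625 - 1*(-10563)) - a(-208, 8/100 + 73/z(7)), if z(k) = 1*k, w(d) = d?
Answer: -1026114/175 ≈ -5863.5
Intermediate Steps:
z(k) = k
a(N, W) = -1 + N + W (a(N, W) = (-sqrt(1) + W) + N = (-1*1 + W) + N = (-1 + W) + N = -1 + N + W)
(-16625 - 1*(-10563)) - a(-208, 8/100 + 73/z(7)) = (-16625 - 1*(-10563)) - (-1 - 208 + (8/100 + 73/7)) = (-16625 + 10563) - (-1 - 208 + (8*(1/100) + 73*(1/7))) = -6062 - (-1 - 208 + (2/25 + 73/7)) = -6062 - (-1 - 208 + 1839/175) = -6062 - 1*(-34736/175) = -6062 + 34736/175 = -1026114/175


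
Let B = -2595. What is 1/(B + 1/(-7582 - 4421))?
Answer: -12003/31147786 ≈ -0.00038536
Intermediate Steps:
1/(B + 1/(-7582 - 4421)) = 1/(-2595 + 1/(-7582 - 4421)) = 1/(-2595 + 1/(-12003)) = 1/(-2595 - 1/12003) = 1/(-31147786/12003) = -12003/31147786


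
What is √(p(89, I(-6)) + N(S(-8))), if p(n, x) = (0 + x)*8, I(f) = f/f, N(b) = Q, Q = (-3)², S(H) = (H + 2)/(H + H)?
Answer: √17 ≈ 4.1231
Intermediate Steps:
S(H) = (2 + H)/(2*H) (S(H) = (2 + H)/((2*H)) = (2 + H)*(1/(2*H)) = (2 + H)/(2*H))
Q = 9
N(b) = 9
I(f) = 1
p(n, x) = 8*x (p(n, x) = x*8 = 8*x)
√(p(89, I(-6)) + N(S(-8))) = √(8*1 + 9) = √(8 + 9) = √17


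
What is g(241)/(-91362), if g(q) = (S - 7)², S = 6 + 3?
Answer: -2/45681 ≈ -4.3782e-5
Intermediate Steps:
S = 9
g(q) = 4 (g(q) = (9 - 7)² = 2² = 4)
g(241)/(-91362) = 4/(-91362) = 4*(-1/91362) = -2/45681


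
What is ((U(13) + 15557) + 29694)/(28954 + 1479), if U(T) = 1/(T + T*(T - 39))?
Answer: 14706574/9890725 ≈ 1.4869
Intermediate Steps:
U(T) = 1/(T + T*(-39 + T))
((U(13) + 15557) + 29694)/(28954 + 1479) = ((1/(13*(-38 + 13)) + 15557) + 29694)/(28954 + 1479) = (((1/13)/(-25) + 15557) + 29694)/30433 = (((1/13)*(-1/25) + 15557) + 29694)*(1/30433) = ((-1/325 + 15557) + 29694)*(1/30433) = (5056024/325 + 29694)*(1/30433) = (14706574/325)*(1/30433) = 14706574/9890725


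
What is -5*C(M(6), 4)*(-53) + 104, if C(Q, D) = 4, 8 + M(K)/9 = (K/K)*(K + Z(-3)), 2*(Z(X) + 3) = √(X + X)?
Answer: 1164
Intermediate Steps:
Z(X) = -3 + √2*√X/2 (Z(X) = -3 + √(X + X)/2 = -3 + √(2*X)/2 = -3 + (√2*√X)/2 = -3 + √2*√X/2)
M(K) = -99 + 9*K + 9*I*√6/2 (M(K) = -72 + 9*((K/K)*(K + (-3 + √2*√(-3)/2))) = -72 + 9*(1*(K + (-3 + √2*(I*√3)/2))) = -72 + 9*(1*(K + (-3 + I*√6/2))) = -72 + 9*(1*(-3 + K + I*√6/2)) = -72 + 9*(-3 + K + I*√6/2) = -72 + (-27 + 9*K + 9*I*√6/2) = -99 + 9*K + 9*I*√6/2)
-5*C(M(6), 4)*(-53) + 104 = -5*4*(-53) + 104 = -20*(-53) + 104 = 1060 + 104 = 1164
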